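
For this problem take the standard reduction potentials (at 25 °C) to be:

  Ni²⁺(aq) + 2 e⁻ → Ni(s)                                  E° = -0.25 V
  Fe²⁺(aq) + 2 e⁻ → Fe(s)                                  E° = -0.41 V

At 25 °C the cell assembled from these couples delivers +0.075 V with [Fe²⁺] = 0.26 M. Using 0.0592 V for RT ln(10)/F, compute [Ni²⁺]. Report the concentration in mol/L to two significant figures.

0.00035 M

Ni²⁺/Ni is the cathode, Fe²⁺/Fe the anode: E°cell = +0.16 V, n = 2.
Overall reaction: Ni²⁺(aq) + Fe(s) → Ni(s) + Fe²⁺(aq); Q = [Fe²⁺]^1/[Ni²⁺]^1.
From E = E° − (0.0592/n) log Q: log Q = (E° − E)·n/0.0592 = (+0.16 − (+0.075))·2/0.0592 = 2.8716.
So 1·log[Ni²⁺] = 1·log(0.26) − log Q = -0.5850 − (2.8716) = -3.4566; [Ni²⁺] = 10^(-3.4566) ≈ 0.00035 M.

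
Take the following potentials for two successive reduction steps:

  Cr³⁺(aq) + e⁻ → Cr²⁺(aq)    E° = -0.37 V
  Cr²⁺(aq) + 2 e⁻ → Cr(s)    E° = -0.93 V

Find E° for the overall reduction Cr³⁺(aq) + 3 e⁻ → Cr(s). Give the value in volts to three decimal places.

-0.743 V

Standard free energies of sequential steps add: ΔG°₃ = ΔG°₁ + ΔG°₂, so n₃E°₃ = n₁E°₁ + n₂E°₂.
E°₃ = (1×-0.37 + 2×-0.93) / 3 = (-2.230) / 3 = -0.743 V.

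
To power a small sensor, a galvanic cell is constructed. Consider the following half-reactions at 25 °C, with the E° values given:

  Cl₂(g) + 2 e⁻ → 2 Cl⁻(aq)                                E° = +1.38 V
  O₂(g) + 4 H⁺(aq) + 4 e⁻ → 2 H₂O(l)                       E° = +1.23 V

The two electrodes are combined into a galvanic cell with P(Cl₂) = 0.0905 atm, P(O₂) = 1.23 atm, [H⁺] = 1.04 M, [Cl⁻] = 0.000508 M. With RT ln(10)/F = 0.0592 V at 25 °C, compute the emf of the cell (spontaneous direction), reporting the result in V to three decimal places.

+0.312 V

Cl₂/Cl⁻ is the cathode (higher E°), O₂/H₂O the anode: E°cell = +1.38 − (+1.23) = +0.15 V, n = 4.
Overall: 2 Cl₂(g) + 2 H₂O(l) → 4 Cl⁻(aq) + O₂(g) + 4 H⁺(aq)
Q = [Cl⁻]^4·P(O₂)·[H⁺]^4 / (P(Cl₂)^2); log Q = -10.932.
E = E° − (0.0592/n) log Q = +0.15 − (0.0592/4)(-10.932) = +0.312 V.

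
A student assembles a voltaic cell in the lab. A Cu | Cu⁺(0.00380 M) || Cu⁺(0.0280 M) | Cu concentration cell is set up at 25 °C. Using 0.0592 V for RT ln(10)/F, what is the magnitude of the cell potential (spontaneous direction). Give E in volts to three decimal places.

For a concentration cell E°cell = 0. The 0.0280 M side is the cathode (reduction is favoured where [Cu⁺] is higher).
With n = 1, E = −(0.0592/1) log([Cu⁺]ₐₙ/[Cu⁺]꜀ₐₜ) = −(0.0592/1) log(0.0038/0.028) = −(0.0592/1)(-0.867) = +0.051 V.

+0.051 V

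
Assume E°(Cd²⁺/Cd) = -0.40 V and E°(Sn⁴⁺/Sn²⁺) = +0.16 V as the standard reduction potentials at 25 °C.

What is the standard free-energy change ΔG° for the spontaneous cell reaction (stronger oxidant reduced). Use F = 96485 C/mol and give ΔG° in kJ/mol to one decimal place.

Sn⁴⁺/Sn²⁺ (E° = +0.16 V) is the cathode; Cd²⁺/Cd (E° = -0.40 V) is the anode, so E°cell = +0.56 V.
Balancing electrons gives n = 2 (lcm of 2 and 2).
ΔG° = −nFE° = −(2)(96485)(+0.56) = -108,063 J = -108.1 kJ/mol.

-108.1 kJ/mol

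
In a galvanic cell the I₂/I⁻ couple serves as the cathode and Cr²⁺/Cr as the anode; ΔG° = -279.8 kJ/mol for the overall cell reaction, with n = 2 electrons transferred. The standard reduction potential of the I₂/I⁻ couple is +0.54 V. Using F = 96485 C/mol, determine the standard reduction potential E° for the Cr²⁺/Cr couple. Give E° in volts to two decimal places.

E°cell = −ΔG°/(nF) = −(-279.8×10³)/((2)(96485)) = +1.450 V.
Since I₂/I⁻ is the cathode and Cr²⁺/Cr the anode, E°cell = E°(I₂/I⁻) − E°(Cr²⁺/Cr).
So E°(Cr²⁺/Cr) = E°(I₂/I⁻) − E°cell = (+0.54) − (+1.450) = -0.91 V.

-0.91 V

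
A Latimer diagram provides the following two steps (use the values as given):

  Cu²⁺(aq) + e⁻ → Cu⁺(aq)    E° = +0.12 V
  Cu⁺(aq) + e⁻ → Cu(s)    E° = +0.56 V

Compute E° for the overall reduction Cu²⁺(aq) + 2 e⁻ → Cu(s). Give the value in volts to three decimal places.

Standard free energies of sequential steps add: ΔG°₃ = ΔG°₁ + ΔG°₂, so n₃E°₃ = n₁E°₁ + n₂E°₂.
E°₃ = (1×+0.12 + 1×+0.56) / 2 = (+0.680) / 2 = +0.340 V.

+0.340 V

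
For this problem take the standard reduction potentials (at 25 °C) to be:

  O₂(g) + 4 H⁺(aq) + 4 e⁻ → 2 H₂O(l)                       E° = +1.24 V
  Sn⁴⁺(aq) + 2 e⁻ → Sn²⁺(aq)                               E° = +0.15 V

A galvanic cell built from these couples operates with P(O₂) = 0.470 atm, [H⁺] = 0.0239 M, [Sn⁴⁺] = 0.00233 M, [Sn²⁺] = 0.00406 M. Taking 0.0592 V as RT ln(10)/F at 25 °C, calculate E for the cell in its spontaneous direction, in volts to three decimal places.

O₂/H₂O is the cathode (higher E°), Sn⁴⁺/Sn²⁺ the anode: E°cell = +1.24 − (+0.15) = +1.09 V, n = 4.
Overall: O₂(g) + 4 H⁺(aq) + 2 Sn²⁺(aq) → 2 H₂O(l) + 2 Sn⁴⁺(aq)
Q = [Sn⁴⁺]^2 / (P(O₂)·[H⁺]^4·[Sn²⁺]^2); log Q = 6.332.
E = E° − (0.0592/n) log Q = +1.09 − (0.0592/4)(6.332) = +0.996 V.

+0.996 V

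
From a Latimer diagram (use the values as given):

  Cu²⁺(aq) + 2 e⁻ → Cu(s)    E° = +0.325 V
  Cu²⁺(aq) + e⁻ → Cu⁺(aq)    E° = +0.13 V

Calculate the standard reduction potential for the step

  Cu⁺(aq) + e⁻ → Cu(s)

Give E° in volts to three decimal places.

Sequential free energies add, so n₃E°₃ = n₁E°₁ + n₂E°₂.
With n₃ = 2, and the known step contributing 1×(+0.13) V, the unknown satisfies 1·E° = 2×(+0.325) − 1×(+0.13) = +0.520.
E° = +0.520 / 1 = +0.520 V.

+0.520 V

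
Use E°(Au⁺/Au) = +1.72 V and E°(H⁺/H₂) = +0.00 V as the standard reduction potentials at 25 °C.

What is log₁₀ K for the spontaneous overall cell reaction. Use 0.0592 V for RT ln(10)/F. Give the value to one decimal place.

Cathode: Au⁺/Au; anode: H⁺/H₂. E°cell = +1.72 V, n = 2.
log K = nE°cell / 0.0592 = (2)(+1.72) / 0.0592 = 58.1.

58.1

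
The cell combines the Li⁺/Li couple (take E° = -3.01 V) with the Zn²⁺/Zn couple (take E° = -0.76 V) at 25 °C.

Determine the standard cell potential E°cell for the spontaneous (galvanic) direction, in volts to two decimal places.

The Zn²⁺/Zn couple has the higher reduction potential, so it is the cathode; Li⁺/Li is oxidised at the anode.
E°cell = E°(cathode) − E°(anode) = (-0.76) − (-3.01) = +2.25 V.

+2.25 V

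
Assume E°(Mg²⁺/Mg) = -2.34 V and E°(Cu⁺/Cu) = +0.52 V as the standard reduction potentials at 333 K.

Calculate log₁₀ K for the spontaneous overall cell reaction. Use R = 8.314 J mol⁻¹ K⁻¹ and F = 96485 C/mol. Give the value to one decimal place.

Cathode: Cu⁺/Cu; anode: Mg²⁺/Mg. E°cell = (+0.52) − (-2.34) = +2.86 V, with n = 2.
ΔG° = −nFE° = −RT ln K, so ln K = nFE°/(RT) = (2)(96485)(+2.86) / ((8.314)(333)) = 199.343.
log₁₀ K = 199.343 / ln 10 = 86.6.

86.6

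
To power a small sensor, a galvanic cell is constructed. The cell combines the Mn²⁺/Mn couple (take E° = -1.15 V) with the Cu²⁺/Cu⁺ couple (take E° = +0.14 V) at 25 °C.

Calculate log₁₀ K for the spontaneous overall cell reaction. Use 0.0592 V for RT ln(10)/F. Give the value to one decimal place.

43.6

Cathode: Cu²⁺/Cu⁺; anode: Mn²⁺/Mn. E°cell = +1.29 V, n = 2.
log K = nE°cell / 0.0592 = (2)(+1.29) / 0.0592 = 43.6.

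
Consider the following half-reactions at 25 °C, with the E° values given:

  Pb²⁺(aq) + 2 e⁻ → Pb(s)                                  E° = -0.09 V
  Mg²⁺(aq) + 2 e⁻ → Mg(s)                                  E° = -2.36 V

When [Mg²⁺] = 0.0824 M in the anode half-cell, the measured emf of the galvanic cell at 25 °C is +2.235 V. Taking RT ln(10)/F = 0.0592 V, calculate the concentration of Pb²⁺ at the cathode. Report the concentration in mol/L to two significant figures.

Pb²⁺/Pb is the cathode, Mg²⁺/Mg the anode: E°cell = +2.27 V, n = 2.
Overall reaction: Pb²⁺(aq) + Mg(s) → Pb(s) + Mg²⁺(aq); Q = [Mg²⁺]^1/[Pb²⁺]^1.
From E = E° − (0.0592/n) log Q: log Q = (E° − E)·n/0.0592 = (+2.27 − (+2.235))·2/0.0592 = 1.1824.
So 1·log[Pb²⁺] = 1·log(0.0824) − log Q = -1.0841 − (1.1824) = -2.2665; [Pb²⁺] = 10^(-2.2665) ≈ 0.0054 M.

0.0054 M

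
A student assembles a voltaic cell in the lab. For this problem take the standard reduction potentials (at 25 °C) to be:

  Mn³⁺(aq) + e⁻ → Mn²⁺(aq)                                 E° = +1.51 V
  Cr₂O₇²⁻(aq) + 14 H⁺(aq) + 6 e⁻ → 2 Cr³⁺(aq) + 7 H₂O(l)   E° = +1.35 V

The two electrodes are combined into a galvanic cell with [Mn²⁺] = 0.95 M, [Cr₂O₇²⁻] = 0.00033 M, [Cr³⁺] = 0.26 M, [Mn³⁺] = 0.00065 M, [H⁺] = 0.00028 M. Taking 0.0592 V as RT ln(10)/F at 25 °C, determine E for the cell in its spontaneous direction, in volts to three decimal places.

Mn³⁺/Mn²⁺ is the cathode (higher E°), Cr₂O₇²⁻/Cr³⁺ the anode: E°cell = +1.51 − (+1.35) = +0.16 V, n = 6.
Overall: 6 Mn³⁺(aq) + 2 Cr³⁺(aq) + 7 H₂O(l) → 6 Mn²⁺(aq) + Cr₂O₇²⁻(aq) + 14 H⁺(aq)
Q = [Mn²⁺]^6·[Cr₂O₇²⁻]·[H⁺]^14 / ([Mn³⁺]^6·[Cr³⁺]^2); log Q = -33.062.
E = E° − (0.0592/n) log Q = +0.16 − (0.0592/6)(-33.062) = +0.486 V.

+0.486 V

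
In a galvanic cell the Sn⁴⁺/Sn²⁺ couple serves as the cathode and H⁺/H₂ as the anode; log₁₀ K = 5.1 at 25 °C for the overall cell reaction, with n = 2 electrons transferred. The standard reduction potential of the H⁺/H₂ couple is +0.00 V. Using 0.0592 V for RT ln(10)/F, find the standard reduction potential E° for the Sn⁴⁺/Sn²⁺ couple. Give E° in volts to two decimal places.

+0.15 V

E°cell = (0.0592/n)·log K = (0.0592/2)(5.1) = +0.151 V.
Since Sn⁴⁺/Sn²⁺ is the cathode and H⁺/H₂ the anode, E°cell = E°(Sn⁴⁺/Sn²⁺) − E°(H⁺/H₂).
So E°(Sn⁴⁺/Sn²⁺) = E°cell + E°(H⁺/H₂) = +0.151 + (+0.00) = +0.15 V.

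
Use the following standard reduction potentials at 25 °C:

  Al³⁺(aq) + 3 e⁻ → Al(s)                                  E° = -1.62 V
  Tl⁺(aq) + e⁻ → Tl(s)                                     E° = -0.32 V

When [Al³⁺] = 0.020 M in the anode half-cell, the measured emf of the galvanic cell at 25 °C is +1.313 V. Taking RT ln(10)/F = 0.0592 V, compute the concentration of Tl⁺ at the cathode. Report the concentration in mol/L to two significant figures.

Tl⁺/Tl is the cathode, Al³⁺/Al the anode: E°cell = +1.30 V, n = 3.
Overall reaction: 3 Tl⁺(aq) + Al(s) → 3 Tl(s) + Al³⁺(aq); Q = [Al³⁺]^1/[Tl⁺]^3.
From E = E° − (0.0592/n) log Q: log Q = (E° − E)·n/0.0592 = (+1.30 − (+1.313))·3/0.0592 = -0.6588.
So 3·log[Tl⁺] = 1·log(0.02) − log Q = -1.6990 − (-0.6588) = -1.0402; log[Tl⁺] = -1.0402 / 3 = -0.3467; [Tl⁺] = 10^(-0.3467) ≈ 0.45 M.

0.45 M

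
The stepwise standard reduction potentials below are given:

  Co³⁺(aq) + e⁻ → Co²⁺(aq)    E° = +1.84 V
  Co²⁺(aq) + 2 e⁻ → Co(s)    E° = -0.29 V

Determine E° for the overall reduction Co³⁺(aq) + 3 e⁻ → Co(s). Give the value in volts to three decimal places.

Since ΔG° = −nFE° is additive over sequential reductions, n₃E°₃ = n₁E°₁ + n₂E°₂.
E°₃ = (1×+1.84 + 2×-0.29) / 3 = (+1.260) / 3 = +0.420 V.
E° values themselves are not directly additive — weighting by electron count is essential.

+0.420 V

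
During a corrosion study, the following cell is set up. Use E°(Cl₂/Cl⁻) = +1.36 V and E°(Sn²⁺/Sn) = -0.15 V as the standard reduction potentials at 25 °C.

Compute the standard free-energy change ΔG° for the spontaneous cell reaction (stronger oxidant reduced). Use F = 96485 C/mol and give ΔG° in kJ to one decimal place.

-291.4 kJ

Cl₂/Cl⁻ (E° = +1.36 V) is the cathode; Sn²⁺/Sn (E° = -0.15 V) is the anode, so E°cell = +1.51 V.
Balancing electrons gives n = 2 (lcm of 2 and 2).
ΔG° = −nFE° = −(2)(96485)(+1.51) = -291,385 J = -291.4 kJ.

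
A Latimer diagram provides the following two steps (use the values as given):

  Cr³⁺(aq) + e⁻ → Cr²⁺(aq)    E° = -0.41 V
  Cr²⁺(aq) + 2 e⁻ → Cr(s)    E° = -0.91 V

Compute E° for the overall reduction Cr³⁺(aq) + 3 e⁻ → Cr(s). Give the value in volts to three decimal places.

Since ΔG° = −nFE° is additive over sequential reductions, n₃E°₃ = n₁E°₁ + n₂E°₂.
E°₃ = (1×-0.41 + 2×-0.91) / 3 = (-2.230) / 3 = -0.743 V.

-0.743 V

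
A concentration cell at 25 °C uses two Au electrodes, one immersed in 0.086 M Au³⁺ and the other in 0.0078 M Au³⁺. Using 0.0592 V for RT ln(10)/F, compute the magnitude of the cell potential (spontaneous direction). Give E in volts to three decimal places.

For a concentration cell E°cell = 0. The 0.086 M side is the cathode (reduction is favoured where [Au³⁺] is higher).
With n = 3, E = −(0.0592/3) log([Au³⁺]ₐₙ/[Au³⁺]꜀ₐₜ) = −(0.0592/3) log(0.0078/0.086) = −(0.0592/3)(-1.042) = +0.021 V.

+0.021 V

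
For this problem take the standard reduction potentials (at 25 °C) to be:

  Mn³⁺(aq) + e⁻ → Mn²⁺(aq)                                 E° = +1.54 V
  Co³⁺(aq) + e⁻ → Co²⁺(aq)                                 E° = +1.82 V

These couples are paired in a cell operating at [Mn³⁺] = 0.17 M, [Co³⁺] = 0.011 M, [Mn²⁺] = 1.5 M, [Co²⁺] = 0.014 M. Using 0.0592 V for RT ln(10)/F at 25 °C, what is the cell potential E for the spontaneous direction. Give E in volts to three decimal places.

Co³⁺/Co²⁺ is the cathode (higher E°), Mn³⁺/Mn²⁺ the anode: E°cell = +1.82 − (+1.54) = +0.28 V, n = 1.
Overall: Co³⁺(aq) + Mn²⁺(aq) → Co²⁺(aq) + Mn³⁺(aq)
Q = [Co²⁺]·[Mn³⁺] / ([Co³⁺]·[Mn²⁺]); log Q = -0.841.
E = E° − (0.0592/n) log Q = +0.28 − (0.0592/1)(-0.841) = +0.330 V.

+0.330 V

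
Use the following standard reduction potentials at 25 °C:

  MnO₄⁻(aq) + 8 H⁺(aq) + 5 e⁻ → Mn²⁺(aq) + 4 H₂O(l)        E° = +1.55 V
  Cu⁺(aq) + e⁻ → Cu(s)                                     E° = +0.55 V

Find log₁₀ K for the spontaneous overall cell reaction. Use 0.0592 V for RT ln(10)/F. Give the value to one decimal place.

84.5

Cathode: MnO₄⁻/Mn²⁺; anode: Cu⁺/Cu. E°cell = +1.00 V, n = 5.
log K = nE°cell / 0.0592 = (5)(+1.00) / 0.0592 = 84.5.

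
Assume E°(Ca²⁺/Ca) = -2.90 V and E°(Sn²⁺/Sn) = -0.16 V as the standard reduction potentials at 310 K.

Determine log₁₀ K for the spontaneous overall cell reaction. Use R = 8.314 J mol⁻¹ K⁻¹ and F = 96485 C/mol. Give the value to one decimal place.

Cathode: Sn²⁺/Sn; anode: Ca²⁺/Ca. E°cell = (-0.16) − (-2.90) = +2.74 V, with n = 2.
ΔG° = −nFE° = −RT ln K, so ln K = nFE°/(RT) = (2)(96485)(+2.74) / ((8.314)(310)) = 205.149.
log₁₀ K = 205.149 / ln 10 = 89.1.

89.1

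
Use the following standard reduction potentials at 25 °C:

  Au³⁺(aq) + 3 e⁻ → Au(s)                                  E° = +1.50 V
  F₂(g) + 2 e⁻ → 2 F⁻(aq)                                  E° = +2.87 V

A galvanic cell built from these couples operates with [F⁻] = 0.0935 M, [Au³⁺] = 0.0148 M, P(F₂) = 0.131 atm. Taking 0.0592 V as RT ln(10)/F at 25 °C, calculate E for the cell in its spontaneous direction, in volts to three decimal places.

+1.441 V

F₂/F⁻ is the cathode (higher E°), Au³⁺/Au the anode: E°cell = +2.87 − (+1.50) = +1.37 V, n = 6.
Overall: 3 F₂(g) + 2 Au(s) → 6 F⁻(aq) + 2 Au³⁺(aq)
Q = [F⁻]^6·[Au³⁺]^2 / (P(F₂)^3); log Q = -7.186.
E = E° − (0.0592/n) log Q = +1.37 − (0.0592/6)(-7.186) = +1.441 V.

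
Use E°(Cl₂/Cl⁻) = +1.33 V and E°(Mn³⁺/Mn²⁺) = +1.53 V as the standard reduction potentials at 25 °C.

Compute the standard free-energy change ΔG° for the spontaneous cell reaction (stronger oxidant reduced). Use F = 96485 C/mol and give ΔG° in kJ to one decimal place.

-38.6 kJ

Mn³⁺/Mn²⁺ (E° = +1.53 V) is the cathode; Cl₂/Cl⁻ (E° = +1.33 V) is the anode, so E°cell = +0.20 V.
Balancing electrons gives n = 2 (lcm of 1 and 2).
ΔG° = −nFE° = −(2)(96485)(+0.20) = -38,594 J = -38.6 kJ.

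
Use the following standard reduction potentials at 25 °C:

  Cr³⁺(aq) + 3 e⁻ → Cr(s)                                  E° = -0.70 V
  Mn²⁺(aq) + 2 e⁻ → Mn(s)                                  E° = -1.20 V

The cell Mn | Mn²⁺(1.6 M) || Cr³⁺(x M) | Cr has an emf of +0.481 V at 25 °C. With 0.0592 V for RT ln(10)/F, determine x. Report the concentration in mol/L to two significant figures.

Cr³⁺/Cr is the cathode, Mn²⁺/Mn the anode: E°cell = +0.50 V, n = 6.
Overall reaction: 2 Cr³⁺(aq) + 3 Mn(s) → 2 Cr(s) + 3 Mn²⁺(aq); Q = [Mn²⁺]^3/[Cr³⁺]^2.
From E = E° − (0.0592/n) log Q: log Q = (E° − E)·n/0.0592 = (+0.50 − (+0.481))·6/0.0592 = 1.9257.
So 2·log[Cr³⁺] = 3·log(1.6) − log Q = 0.6124 − (1.9257) = -1.3133; log[Cr³⁺] = -1.3133 / 2 = -0.6566; [Cr³⁺] = 10^(-0.6566) ≈ 0.22 M.

0.22 M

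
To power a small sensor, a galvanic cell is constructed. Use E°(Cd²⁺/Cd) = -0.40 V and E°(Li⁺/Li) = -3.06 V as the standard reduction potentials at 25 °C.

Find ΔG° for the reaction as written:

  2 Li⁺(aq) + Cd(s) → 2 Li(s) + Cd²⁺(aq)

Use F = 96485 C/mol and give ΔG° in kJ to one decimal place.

+513.3 kJ

As written, Li⁺/Li is reduced (cathode) and Cd²⁺/Cd is oxidised (anode), so E°cell = (-3.06) − (-0.40) = -2.66 V.
Balancing electrons gives n = 2.
ΔG° = −nFE° = −(2)(96485)(-2.66) = 513,300 J = +513.3 kJ.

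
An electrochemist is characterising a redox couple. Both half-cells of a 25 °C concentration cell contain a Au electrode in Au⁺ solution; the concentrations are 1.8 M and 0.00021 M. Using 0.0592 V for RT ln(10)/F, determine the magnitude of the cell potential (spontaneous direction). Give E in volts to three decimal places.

+0.233 V

For a concentration cell E°cell = 0. The 1.8 M side is the cathode (reduction is favoured where [Au⁺] is higher).
With n = 1, E = −(0.0592/1) log([Au⁺]ₐₙ/[Au⁺]꜀ₐₜ) = −(0.0592/1) log(0.00021/1.8) = −(0.0592/1)(-3.933) = +0.233 V.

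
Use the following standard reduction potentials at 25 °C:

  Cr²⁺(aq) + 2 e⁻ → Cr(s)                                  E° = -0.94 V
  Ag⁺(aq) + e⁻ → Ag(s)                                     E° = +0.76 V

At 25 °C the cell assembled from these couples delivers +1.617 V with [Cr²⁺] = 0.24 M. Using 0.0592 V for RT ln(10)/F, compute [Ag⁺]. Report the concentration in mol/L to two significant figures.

0.019 M

Ag⁺/Ag is the cathode, Cr²⁺/Cr the anode: E°cell = +1.70 V, n = 2.
Overall reaction: 2 Ag⁺(aq) + Cr(s) → 2 Ag(s) + Cr²⁺(aq); Q = [Cr²⁺]^1/[Ag⁺]^2.
From E = E° − (0.0592/n) log Q: log Q = (E° − E)·n/0.0592 = (+1.70 − (+1.617))·2/0.0592 = 2.8041.
So 2·log[Ag⁺] = 1·log(0.24) − log Q = -0.6198 − (2.8041) = -3.4239; log[Ag⁺] = -3.4239 / 2 = -1.7120; [Ag⁺] = 10^(-1.7120) ≈ 0.019 M.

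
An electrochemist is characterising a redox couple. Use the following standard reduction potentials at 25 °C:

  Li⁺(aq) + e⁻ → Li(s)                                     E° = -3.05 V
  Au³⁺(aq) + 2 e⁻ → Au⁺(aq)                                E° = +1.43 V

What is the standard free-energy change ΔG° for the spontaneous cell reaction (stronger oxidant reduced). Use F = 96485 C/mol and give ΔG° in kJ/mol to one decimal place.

-864.5 kJ/mol

Au³⁺/Au⁺ (E° = +1.43 V) is the cathode; Li⁺/Li (E° = -3.05 V) is the anode, so E°cell = +4.48 V.
Balancing electrons gives n = 2 (lcm of 2 and 1).
ΔG° = −nFE° = −(2)(96485)(+4.48) = -864,506 J = -864.5 kJ/mol.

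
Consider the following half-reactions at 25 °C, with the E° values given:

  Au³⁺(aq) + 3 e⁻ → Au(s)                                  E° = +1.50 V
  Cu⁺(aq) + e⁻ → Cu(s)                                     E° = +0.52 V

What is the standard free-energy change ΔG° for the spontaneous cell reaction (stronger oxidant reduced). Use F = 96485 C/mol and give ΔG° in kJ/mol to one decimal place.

Au³⁺/Au (E° = +1.50 V) is the cathode; Cu⁺/Cu (E° = +0.52 V) is the anode, so E°cell = +0.98 V.
Balancing electrons gives n = 3 (lcm of 3 and 1).
ΔG° = −nFE° = −(3)(96485)(+0.98) = -283,666 J = -283.7 kJ/mol.

-283.7 kJ/mol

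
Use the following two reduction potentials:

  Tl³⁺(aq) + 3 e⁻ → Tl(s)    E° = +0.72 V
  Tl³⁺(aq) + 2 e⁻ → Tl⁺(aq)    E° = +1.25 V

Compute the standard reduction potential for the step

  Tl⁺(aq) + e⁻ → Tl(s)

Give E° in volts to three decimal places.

-0.340 V

Sequential free energies add, so n₃E°₃ = n₁E°₁ + n₂E°₂.
With n₃ = 3, and the known step contributing 2×(+1.25) V, the unknown satisfies 1·E° = 3×(+0.72) − 2×(+1.25) = -0.340.
E° = -0.340 / 1 = -0.340 V.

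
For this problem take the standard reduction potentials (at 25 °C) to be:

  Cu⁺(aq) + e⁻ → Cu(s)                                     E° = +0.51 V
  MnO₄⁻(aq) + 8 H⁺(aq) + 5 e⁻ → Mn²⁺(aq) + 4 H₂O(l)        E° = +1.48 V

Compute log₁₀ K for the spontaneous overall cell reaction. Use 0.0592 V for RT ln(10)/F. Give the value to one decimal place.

Cathode: MnO₄⁻/Mn²⁺; anode: Cu⁺/Cu. E°cell = +0.97 V, n = 5.
log K = nE°cell / 0.0592 = (5)(+0.97) / 0.0592 = 81.9.

81.9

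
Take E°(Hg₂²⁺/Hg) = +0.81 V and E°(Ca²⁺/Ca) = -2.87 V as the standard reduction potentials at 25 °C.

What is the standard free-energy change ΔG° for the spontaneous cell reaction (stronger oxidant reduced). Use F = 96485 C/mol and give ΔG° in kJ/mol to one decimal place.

Hg₂²⁺/Hg (E° = +0.81 V) is the cathode; Ca²⁺/Ca (E° = -2.87 V) is the anode, so E°cell = +3.68 V.
Balancing electrons gives n = 2 (lcm of 2 and 2).
ΔG° = −nFE° = −(2)(96485)(+3.68) = -710,130 J = -710.1 kJ/mol.

-710.1 kJ/mol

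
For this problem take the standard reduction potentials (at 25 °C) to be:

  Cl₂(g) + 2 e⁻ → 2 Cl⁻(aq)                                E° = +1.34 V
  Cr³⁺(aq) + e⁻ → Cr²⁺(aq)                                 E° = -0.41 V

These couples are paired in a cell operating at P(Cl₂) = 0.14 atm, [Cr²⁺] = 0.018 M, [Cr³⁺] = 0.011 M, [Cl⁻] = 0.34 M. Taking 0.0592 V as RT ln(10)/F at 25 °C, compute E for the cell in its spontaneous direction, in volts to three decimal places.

Cl₂/Cl⁻ is the cathode (higher E°), Cr³⁺/Cr²⁺ the anode: E°cell = +1.34 − (-0.41) = +1.75 V, n = 2.
Overall: Cl₂(g) + 2 Cr²⁺(aq) → 2 Cl⁻(aq) + 2 Cr³⁺(aq)
Q = [Cl⁻]^2·[Cr³⁺]^2 / (P(Cl₂)·[Cr²⁺]^2); log Q = -0.511.
E = E° − (0.0592/n) log Q = +1.75 − (0.0592/2)(-0.511) = +1.765 V.

+1.765 V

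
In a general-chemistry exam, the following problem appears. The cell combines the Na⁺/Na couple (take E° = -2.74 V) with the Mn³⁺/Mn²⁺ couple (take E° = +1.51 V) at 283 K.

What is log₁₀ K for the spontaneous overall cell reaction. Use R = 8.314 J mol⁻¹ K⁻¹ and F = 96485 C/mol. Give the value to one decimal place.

75.7

Cathode: Mn³⁺/Mn²⁺; anode: Na⁺/Na. E°cell = (+1.51) − (-2.74) = +4.25 V, with n = 1.
ΔG° = −nFE° = −RT ln K, so ln K = nFE°/(RT) = (1)(96485)(+4.25) / ((8.314)(283)) = 174.282.
log₁₀ K = 174.282 / ln 10 = 75.7.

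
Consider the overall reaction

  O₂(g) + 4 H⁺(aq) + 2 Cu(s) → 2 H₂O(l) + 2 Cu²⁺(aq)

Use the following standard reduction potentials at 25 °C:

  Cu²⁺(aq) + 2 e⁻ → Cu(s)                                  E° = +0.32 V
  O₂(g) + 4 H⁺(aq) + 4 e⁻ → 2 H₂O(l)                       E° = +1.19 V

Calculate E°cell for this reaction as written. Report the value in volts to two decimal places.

The O₂/H₂O couple has the higher reduction potential, so it is the cathode; Cu²⁺/Cu is oxidised at the anode.
E°cell = E°(cathode) − E°(anode) = (+1.19) − (+0.32) = +0.87 V.

+0.87 V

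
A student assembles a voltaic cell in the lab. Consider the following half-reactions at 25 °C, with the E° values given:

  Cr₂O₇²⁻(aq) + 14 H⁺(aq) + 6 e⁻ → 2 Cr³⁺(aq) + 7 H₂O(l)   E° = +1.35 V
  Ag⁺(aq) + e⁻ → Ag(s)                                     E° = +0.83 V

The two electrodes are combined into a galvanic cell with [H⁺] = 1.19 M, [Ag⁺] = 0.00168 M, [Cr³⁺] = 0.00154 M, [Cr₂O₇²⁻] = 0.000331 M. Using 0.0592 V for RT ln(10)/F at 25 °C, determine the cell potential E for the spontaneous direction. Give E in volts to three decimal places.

Cr₂O₇²⁻/Cr³⁺ is the cathode (higher E°), Ag⁺/Ag the anode: E°cell = +1.35 − (+0.83) = +0.52 V, n = 6.
Overall: Cr₂O₇²⁻(aq) + 14 H⁺(aq) + 6 Ag(s) → 2 Cr³⁺(aq) + 7 H₂O(l) + 6 Ag⁺(aq)
Q = [Cr³⁺]^2·[Ag⁺]^6 / ([Cr₂O₇²⁻]·[H⁺]^14); log Q = -19.851.
E = E° − (0.0592/n) log Q = +0.52 − (0.0592/6)(-19.851) = +0.716 V.

+0.716 V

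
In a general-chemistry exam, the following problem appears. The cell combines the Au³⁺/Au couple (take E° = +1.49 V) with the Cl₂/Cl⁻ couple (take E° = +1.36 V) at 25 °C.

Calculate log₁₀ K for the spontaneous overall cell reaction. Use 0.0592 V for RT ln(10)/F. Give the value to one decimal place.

Cathode: Au³⁺/Au; anode: Cl₂/Cl⁻. E°cell = +0.13 V, n = 6.
log K = nE°cell / 0.0592 = (6)(+0.13) / 0.0592 = 13.2.

13.2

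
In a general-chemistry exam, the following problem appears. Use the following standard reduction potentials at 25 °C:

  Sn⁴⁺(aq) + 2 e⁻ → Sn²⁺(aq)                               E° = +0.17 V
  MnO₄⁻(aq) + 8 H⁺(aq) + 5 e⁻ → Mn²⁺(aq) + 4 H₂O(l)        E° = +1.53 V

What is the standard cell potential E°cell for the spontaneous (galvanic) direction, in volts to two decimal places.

The MnO₄⁻/Mn²⁺ couple has the higher reduction potential, so it is the cathode; Sn⁴⁺/Sn²⁺ is oxidised at the anode.
E°cell = E°(cathode) − E°(anode) = (+1.53) − (+0.17) = +1.36 V.
Since E°cell > 0, the reaction is spontaneous under standard conditions.

+1.36 V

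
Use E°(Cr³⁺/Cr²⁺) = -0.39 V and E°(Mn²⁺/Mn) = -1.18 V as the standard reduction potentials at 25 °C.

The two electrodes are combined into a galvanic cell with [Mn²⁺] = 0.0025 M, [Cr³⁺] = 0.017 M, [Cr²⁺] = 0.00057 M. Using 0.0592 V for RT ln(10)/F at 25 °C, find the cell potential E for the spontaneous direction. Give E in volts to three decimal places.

Cr³⁺/Cr²⁺ is the cathode (higher E°), Mn²⁺/Mn the anode: E°cell = -0.39 − (-1.18) = +0.79 V, n = 2.
Overall: 2 Cr³⁺(aq) + Mn(s) → 2 Cr²⁺(aq) + Mn²⁺(aq)
Q = [Cr²⁺]^2·[Mn²⁺] / ([Cr³⁺]^2); log Q = -5.551.
E = E° − (0.0592/n) log Q = +0.79 − (0.0592/2)(-5.551) = +0.954 V.

+0.954 V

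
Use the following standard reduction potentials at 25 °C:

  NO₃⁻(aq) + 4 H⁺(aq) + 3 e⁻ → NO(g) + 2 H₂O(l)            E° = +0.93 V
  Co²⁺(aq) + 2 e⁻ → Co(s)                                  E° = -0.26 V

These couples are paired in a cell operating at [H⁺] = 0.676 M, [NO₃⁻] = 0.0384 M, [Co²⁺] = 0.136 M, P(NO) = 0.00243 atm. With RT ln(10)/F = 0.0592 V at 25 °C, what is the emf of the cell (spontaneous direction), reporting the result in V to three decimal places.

NO₃⁻/NO is the cathode (higher E°), Co²⁺/Co the anode: E°cell = +0.93 − (-0.26) = +1.19 V, n = 6.
Overall: 2 NO₃⁻(aq) + 8 H⁺(aq) + 3 Co(s) → 2 NO(g) + 4 H₂O(l) + 3 Co²⁺(aq)
Q = P(NO)^2·[Co²⁺]^3 / ([NO₃⁻]^2·[H⁺]^8); log Q = -3.636.
E = E° − (0.0592/n) log Q = +1.19 − (0.0592/6)(-3.636) = +1.226 V.

+1.226 V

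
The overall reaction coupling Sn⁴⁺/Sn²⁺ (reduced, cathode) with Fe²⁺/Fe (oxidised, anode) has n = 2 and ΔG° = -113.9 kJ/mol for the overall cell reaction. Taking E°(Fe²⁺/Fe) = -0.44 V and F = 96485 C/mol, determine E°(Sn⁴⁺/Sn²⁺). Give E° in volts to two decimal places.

+0.15 V

E°cell = −ΔG°/(nF) = −(-113.9×10³)/((2)(96485)) = +0.590 V.
Since Sn⁴⁺/Sn²⁺ is the cathode and Fe²⁺/Fe the anode, E°cell = E°(Sn⁴⁺/Sn²⁺) − E°(Fe²⁺/Fe).
So E°(Sn⁴⁺/Sn²⁺) = E°cell + E°(Fe²⁺/Fe) = +0.590 + (-0.44) = +0.15 V.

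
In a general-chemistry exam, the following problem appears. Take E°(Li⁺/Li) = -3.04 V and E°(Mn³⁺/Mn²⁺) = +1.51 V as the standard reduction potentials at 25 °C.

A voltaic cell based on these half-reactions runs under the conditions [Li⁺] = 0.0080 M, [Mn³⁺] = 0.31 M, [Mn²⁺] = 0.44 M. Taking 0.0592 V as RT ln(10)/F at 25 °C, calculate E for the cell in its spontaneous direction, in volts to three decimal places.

Mn³⁺/Mn²⁺ is the cathode (higher E°), Li⁺/Li the anode: E°cell = +1.51 − (-3.04) = +4.55 V, n = 1.
Overall: Mn³⁺(aq) + Li(s) → Mn²⁺(aq) + Li⁺(aq)
Q = [Mn²⁺]·[Li⁺] / ([Mn³⁺]); log Q = -1.945.
E = E° − (0.0592/n) log Q = +4.55 − (0.0592/1)(-1.945) = +4.665 V.

+4.665 V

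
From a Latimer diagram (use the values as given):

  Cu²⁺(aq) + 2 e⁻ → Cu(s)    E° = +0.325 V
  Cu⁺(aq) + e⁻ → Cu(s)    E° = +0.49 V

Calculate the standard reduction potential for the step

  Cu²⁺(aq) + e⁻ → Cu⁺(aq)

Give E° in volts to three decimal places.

+0.160 V

Sequential free energies add, so n₃E°₃ = n₁E°₁ + n₂E°₂.
With n₃ = 2, and the known step contributing 1×(+0.49) V, the unknown satisfies 1·E° = 2×(+0.325) − 1×(+0.49) = +0.160.
E° = +0.160 / 1 = +0.160 V.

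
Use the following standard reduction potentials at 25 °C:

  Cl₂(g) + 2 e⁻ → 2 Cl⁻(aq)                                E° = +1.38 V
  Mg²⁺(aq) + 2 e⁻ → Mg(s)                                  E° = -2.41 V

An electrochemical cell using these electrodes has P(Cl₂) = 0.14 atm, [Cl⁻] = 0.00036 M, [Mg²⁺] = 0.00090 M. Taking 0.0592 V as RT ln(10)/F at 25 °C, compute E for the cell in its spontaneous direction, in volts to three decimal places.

+4.059 V

Cl₂/Cl⁻ is the cathode (higher E°), Mg²⁺/Mg the anode: E°cell = +1.38 − (-2.41) = +3.79 V, n = 2.
Overall: Cl₂(g) + Mg(s) → 2 Cl⁻(aq) + Mg²⁺(aq)
Q = [Cl⁻]^2·[Mg²⁺] / (P(Cl₂)); log Q = -9.079.
E = E° − (0.0592/n) log Q = +3.79 − (0.0592/2)(-9.079) = +4.059 V.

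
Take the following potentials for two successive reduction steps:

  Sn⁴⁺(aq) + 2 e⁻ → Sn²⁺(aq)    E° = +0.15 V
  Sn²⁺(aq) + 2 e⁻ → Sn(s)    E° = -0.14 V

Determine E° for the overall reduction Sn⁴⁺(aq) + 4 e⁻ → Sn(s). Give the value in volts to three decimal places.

Since ΔG° = −nFE° is additive over sequential reductions, n₃E°₃ = n₁E°₁ + n₂E°₂.
E°₃ = (2×+0.15 + 2×-0.14) / 4 = (+0.020) / 4 = +0.005 V.

+0.005 V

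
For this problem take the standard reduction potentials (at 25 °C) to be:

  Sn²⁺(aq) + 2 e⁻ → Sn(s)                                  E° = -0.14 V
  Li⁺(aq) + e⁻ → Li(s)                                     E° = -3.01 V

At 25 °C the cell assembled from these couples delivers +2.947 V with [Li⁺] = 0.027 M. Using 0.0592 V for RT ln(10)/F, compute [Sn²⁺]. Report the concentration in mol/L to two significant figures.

Sn²⁺/Sn is the cathode, Li⁺/Li the anode: E°cell = +2.87 V, n = 2.
Overall reaction: Sn²⁺(aq) + 2 Li(s) → Sn(s) + 2 Li⁺(aq); Q = [Li⁺]^2/[Sn²⁺]^1.
From E = E° − (0.0592/n) log Q: log Q = (E° − E)·n/0.0592 = (+2.87 − (+2.947))·2/0.0592 = -2.6014.
So 1·log[Sn²⁺] = 2·log(0.027) − log Q = -3.1373 − (-2.6014) = -0.5359; [Sn²⁺] = 10^(-0.5359) ≈ 0.29 M.

0.29 M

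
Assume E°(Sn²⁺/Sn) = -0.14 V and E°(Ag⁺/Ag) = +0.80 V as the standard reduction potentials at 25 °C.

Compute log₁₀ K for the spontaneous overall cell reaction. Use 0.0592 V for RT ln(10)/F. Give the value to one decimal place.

Cathode: Ag⁺/Ag; anode: Sn²⁺/Sn. E°cell = +0.94 V, n = 2.
log K = nE°cell / 0.0592 = (2)(+0.94) / 0.0592 = 31.8.

31.8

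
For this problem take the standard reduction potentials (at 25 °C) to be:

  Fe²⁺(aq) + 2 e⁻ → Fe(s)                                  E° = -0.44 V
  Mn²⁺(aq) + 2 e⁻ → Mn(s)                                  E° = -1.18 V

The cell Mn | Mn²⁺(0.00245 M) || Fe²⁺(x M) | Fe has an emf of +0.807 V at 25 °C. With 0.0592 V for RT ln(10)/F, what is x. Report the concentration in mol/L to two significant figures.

Fe²⁺/Fe is the cathode, Mn²⁺/Mn the anode: E°cell = +0.74 V, n = 2.
Overall reaction: Fe²⁺(aq) + Mn(s) → Fe(s) + Mn²⁺(aq); Q = [Mn²⁺]^1/[Fe²⁺]^1.
From E = E° − (0.0592/n) log Q: log Q = (E° − E)·n/0.0592 = (+0.74 − (+0.807))·2/0.0592 = -2.2635.
So 1·log[Fe²⁺] = 1·log(0.00245) − log Q = -2.6108 − (-2.2635) = -0.3473; [Fe²⁺] = 10^(-0.3473) ≈ 0.45 M.

0.45 M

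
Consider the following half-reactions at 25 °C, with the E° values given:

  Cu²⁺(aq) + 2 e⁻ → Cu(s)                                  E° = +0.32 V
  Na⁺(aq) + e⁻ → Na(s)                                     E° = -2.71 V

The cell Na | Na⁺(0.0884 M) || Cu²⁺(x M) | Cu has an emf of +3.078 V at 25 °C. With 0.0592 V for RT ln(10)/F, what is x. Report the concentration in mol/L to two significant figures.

0.33 M

Cu²⁺/Cu is the cathode, Na⁺/Na the anode: E°cell = +3.03 V, n = 2.
Overall reaction: Cu²⁺(aq) + 2 Na(s) → Cu(s) + 2 Na⁺(aq); Q = [Na⁺]^2/[Cu²⁺]^1.
From E = E° − (0.0592/n) log Q: log Q = (E° − E)·n/0.0592 = (+3.03 − (+3.078))·2/0.0592 = -1.6216.
So 1·log[Cu²⁺] = 2·log(0.0884) − log Q = -2.1071 − (-1.6216) = -0.4855; [Cu²⁺] = 10^(-0.4855) ≈ 0.33 M.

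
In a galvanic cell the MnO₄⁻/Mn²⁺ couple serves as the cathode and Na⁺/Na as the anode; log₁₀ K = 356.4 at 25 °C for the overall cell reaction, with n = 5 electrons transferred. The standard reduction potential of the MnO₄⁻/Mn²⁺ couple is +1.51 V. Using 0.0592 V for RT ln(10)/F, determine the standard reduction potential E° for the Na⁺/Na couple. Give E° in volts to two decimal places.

-2.71 V

E°cell = (0.0592/n)·log K = (0.0592/5)(356.4) = +4.220 V.
Since MnO₄⁻/Mn²⁺ is the cathode and Na⁺/Na the anode, E°cell = E°(MnO₄⁻/Mn²⁺) − E°(Na⁺/Na).
So E°(Na⁺/Na) = E°(MnO₄⁻/Mn²⁺) − E°cell = (+1.51) − (+4.220) = -2.71 V.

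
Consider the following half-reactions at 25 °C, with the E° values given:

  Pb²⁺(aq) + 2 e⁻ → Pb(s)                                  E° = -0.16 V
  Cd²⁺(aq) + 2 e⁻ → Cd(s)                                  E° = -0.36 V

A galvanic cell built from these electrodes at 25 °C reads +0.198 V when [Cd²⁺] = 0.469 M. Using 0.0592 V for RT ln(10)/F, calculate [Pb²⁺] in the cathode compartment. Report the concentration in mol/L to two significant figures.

0.40 M

Pb²⁺/Pb is the cathode, Cd²⁺/Cd the anode: E°cell = +0.20 V, n = 2.
Overall reaction: Pb²⁺(aq) + Cd(s) → Pb(s) + Cd²⁺(aq); Q = [Cd²⁺]^1/[Pb²⁺]^1.
From E = E° − (0.0592/n) log Q: log Q = (E° − E)·n/0.0592 = (+0.20 − (+0.198))·2/0.0592 = 0.0676.
So 1·log[Pb²⁺] = 1·log(0.469) − log Q = -0.3288 − (0.0676) = -0.3964; [Pb²⁺] = 10^(-0.3964) ≈ 0.40 M.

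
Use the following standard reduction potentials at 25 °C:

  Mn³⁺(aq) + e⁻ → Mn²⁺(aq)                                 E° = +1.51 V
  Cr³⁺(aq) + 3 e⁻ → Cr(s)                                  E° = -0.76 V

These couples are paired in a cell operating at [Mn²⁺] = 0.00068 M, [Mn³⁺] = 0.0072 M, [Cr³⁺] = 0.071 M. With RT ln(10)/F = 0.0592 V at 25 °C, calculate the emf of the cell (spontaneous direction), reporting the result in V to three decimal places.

Mn³⁺/Mn²⁺ is the cathode (higher E°), Cr³⁺/Cr the anode: E°cell = +1.51 − (-0.76) = +2.27 V, n = 3.
Overall: 3 Mn³⁺(aq) + Cr(s) → 3 Mn²⁺(aq) + Cr³⁺(aq)
Q = [Mn²⁺]^3·[Cr³⁺] / ([Mn³⁺]^3); log Q = -4.223.
E = E° − (0.0592/n) log Q = +2.27 − (0.0592/3)(-4.223) = +2.353 V.

+2.353 V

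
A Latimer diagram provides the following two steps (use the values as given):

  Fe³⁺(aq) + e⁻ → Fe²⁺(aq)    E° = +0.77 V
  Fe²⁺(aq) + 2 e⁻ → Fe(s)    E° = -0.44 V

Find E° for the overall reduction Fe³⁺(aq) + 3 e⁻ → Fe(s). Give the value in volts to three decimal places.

-0.037 V

Since ΔG° = −nFE° is additive over sequential reductions, n₃E°₃ = n₁E°₁ + n₂E°₂.
E°₃ = (1×+0.77 + 2×-0.44) / 3 = (-0.110) / 3 = -0.037 V.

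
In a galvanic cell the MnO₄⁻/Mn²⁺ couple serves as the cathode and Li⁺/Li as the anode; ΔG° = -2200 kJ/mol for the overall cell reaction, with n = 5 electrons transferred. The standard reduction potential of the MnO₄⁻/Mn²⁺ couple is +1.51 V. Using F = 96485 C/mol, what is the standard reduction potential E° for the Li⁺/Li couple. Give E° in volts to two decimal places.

-3.05 V

E°cell = −ΔG°/(nF) = −(-2200×10³)/((5)(96485)) = +4.560 V.
Since MnO₄⁻/Mn²⁺ is the cathode and Li⁺/Li the anode, E°cell = E°(MnO₄⁻/Mn²⁺) − E°(Li⁺/Li).
So E°(Li⁺/Li) = E°(MnO₄⁻/Mn²⁺) − E°cell = (+1.51) − (+4.560) = -3.05 V.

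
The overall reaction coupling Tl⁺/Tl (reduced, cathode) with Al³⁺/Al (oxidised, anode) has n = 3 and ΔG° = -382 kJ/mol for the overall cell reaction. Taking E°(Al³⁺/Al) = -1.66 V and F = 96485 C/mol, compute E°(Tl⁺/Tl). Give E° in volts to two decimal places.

-0.34 V

E°cell = −ΔG°/(nF) = −(-382×10³)/((3)(96485)) = +1.320 V.
Since Tl⁺/Tl is the cathode and Al³⁺/Al the anode, E°cell = E°(Tl⁺/Tl) − E°(Al³⁺/Al).
So E°(Tl⁺/Tl) = E°cell + E°(Al³⁺/Al) = +1.320 + (-1.66) = -0.34 V.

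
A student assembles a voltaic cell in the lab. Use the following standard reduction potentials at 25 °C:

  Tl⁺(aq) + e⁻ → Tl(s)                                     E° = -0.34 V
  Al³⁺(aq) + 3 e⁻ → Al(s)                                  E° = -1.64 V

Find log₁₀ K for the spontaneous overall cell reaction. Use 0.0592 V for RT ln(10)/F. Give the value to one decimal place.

Cathode: Tl⁺/Tl; anode: Al³⁺/Al. E°cell = +1.30 V, n = 3.
log K = nE°cell / 0.0592 = (3)(+1.30) / 0.0592 = 65.9.

65.9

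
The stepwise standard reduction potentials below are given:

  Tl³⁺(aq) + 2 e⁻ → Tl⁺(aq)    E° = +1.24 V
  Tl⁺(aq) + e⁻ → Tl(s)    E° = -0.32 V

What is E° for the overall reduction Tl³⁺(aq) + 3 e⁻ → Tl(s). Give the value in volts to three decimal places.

Since ΔG° = −nFE° is additive over sequential reductions, n₃E°₃ = n₁E°₁ + n₂E°₂.
E°₃ = (2×+1.24 + 1×-0.32) / 3 = (+2.160) / 3 = +0.720 V.

+0.720 V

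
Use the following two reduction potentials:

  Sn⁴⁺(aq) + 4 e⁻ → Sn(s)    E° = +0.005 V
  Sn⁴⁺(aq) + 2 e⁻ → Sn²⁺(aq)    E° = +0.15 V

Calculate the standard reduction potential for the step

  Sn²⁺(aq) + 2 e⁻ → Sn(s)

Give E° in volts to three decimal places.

-0.140 V

Sequential free energies add, so n₃E°₃ = n₁E°₁ + n₂E°₂.
With n₃ = 4, and the known step contributing 2×(+0.15) V, the unknown satisfies 2·E° = 4×(+0.005) − 2×(+0.15) = -0.280.
E° = -0.280 / 2 = -0.140 V.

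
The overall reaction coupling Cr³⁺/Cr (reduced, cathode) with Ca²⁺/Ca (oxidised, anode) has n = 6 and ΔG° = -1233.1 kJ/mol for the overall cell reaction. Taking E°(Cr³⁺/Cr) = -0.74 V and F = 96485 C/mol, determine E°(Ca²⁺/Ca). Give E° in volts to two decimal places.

E°cell = −ΔG°/(nF) = −(-1233.1×10³)/((6)(96485)) = +2.130 V.
Since Cr³⁺/Cr is the cathode and Ca²⁺/Ca the anode, E°cell = E°(Cr³⁺/Cr) − E°(Ca²⁺/Ca).
So E°(Ca²⁺/Ca) = E°(Cr³⁺/Cr) − E°cell = (-0.74) − (+2.130) = -2.87 V.

-2.87 V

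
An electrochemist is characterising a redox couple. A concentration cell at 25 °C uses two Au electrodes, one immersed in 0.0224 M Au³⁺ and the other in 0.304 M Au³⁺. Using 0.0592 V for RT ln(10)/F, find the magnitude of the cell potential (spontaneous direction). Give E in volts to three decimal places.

For a concentration cell E°cell = 0. The 0.304 M side is the cathode (reduction is favoured where [Au³⁺] is higher).
With n = 3, E = −(0.0592/3) log([Au³⁺]ₐₙ/[Au³⁺]꜀ₐₜ) = −(0.0592/3) log(0.0224/0.304) = −(0.0592/3)(-1.133) = +0.022 V.

+0.022 V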